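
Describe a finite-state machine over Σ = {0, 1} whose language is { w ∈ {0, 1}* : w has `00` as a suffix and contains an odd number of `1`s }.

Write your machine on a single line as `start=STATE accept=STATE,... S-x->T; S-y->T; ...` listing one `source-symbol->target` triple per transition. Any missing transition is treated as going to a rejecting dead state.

Run two small machines in parallel and take their product. One (3 states) tracks how much of the suffix `00` has currently been matched; the other (2 states) tracks the count of `1`s modulo 2. Each combined state is a pair, one component from each; accept when both components accept.
With 6 states:
        0   1  
>  q0   q1  q2 
   q1   q3  q2 
   q2   q4  q0 
   q3   q3  q2 
   q4   q5  q0 
 * q5   q5  q0 
(> = start, * = accepting)

start=q0; accept=q5; q0-0->q1; q0-1->q2; q1-0->q3; q1-1->q2; q2-0->q4; q2-1->q0; q3-0->q3; q3-1->q2; q4-0->q5; q4-1->q0; q5-0->q5; q5-1->q0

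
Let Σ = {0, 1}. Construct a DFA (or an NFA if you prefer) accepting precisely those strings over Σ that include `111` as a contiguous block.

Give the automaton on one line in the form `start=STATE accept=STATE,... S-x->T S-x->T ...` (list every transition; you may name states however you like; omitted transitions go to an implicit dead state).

start=q0 accept=q3 q0-0->q0 q0-1->q1 q1-0->q0 q1-1->q2 q2-0->q0 q2-1->q3 q3-0->q3 q3-1->q3

Track how much of `111` has been matched so far: state q0 is no progress, q3 is the absorbing accept state reached once `111` has occurred. Intermediate states record partial matches; on a mismatch, fall back to the longest reusable overlap.
4 states suffice.
        0   1  
>  q0   q0  q1 
   q1   q0  q2 
   q2   q0  q3 
 * q3   q3  q3 
(> = start, * = accepting)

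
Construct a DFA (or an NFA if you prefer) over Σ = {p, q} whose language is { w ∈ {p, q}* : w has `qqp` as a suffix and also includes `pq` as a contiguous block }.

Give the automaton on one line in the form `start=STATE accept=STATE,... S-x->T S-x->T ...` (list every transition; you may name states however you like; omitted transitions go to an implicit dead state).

start=s0 accept=s4 s0-p->s1 s0-q->s0 s1-p->s1 s1-q->s2 s2-p->s1 s2-q->s3 s3-p->s4 s3-q->s3 s4-p->s1 s4-q->s2

Build one automaton per condition and run them in lockstep. The first has 4 states tracking how much of the suffix `qqp` has currently been matched; the second has 3 states tracking whether and how much of `pq` has been seen. A product state is a pair (one from each), accepting exactly when both do. Equivalent product states are then merged.
        p   q  
>  s0   s1  s0 
   s1   s1  s2 
   s2   s1  s3 
   s3   s4  s3 
 * s4   s1  s2 
(> = start, * = accepting)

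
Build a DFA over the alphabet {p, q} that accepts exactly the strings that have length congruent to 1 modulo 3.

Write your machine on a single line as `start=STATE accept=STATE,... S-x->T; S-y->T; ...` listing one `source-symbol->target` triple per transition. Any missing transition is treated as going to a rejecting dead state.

Count input length modulo 3: every symbol advances one step around the cycle A → B → C → A. Accept at B.
3 states suffice.
       p  q 
>  A   B  B 
 * B   C  C 
   C   A  A 
(> = start, * = accepting)

start=A; accept=B; A-p->B; A-q->B; B-p->C; B-q->C; C-p->A; C-q->A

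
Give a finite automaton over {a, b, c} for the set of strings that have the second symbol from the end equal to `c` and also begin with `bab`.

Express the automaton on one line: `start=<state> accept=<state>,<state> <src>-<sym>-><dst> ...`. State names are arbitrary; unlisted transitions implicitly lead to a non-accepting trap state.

Handle the two conditions separately and then intersect. The first has 13 states tracking the last 2 symbols read; the second has 5 states tracking whether the input so far still matches the prefix `bab`. A product state is a pair (one from each), accepting exactly when both do.
A 23-state machine:
          a    b    c  
>  q0     q1   q2   q3 
   q1     q4   q5   q6 
   q2     q7   q8   q9 
   q3    q10  q11  q12 
   q4     q4   q5   q6 
   q5    q13   q8   q9 
   q6    q10  q11  q12 
   q7     q4  q14   q6 
   q8    q13   q8   q9 
   q9    q10  q11  q12 
   q10    q4   q5   q6 
   q11   q13   q8   q9 
   q12   q10  q11  q12 
   q13    q4   q5   q6 
   q14   q15  q16  q17 
   q15   q18  q14  q19 
   q16   q15  q16  q17 
   q17   q20  q21  q22 
   q18   q18  q14  q19 
   q19   q20  q21  q22 
 * q20   q18  q14  q19 
 * q21   q15  q16  q17 
 * q22   q20  q21  q22 
(> = start, * = accepting)

start=q0 accept=q20,q21,q22 q0-a->q1 q0-b->q2 q0-c->q3 q1-a->q4 q1-b->q5 q1-c->q6 q2-a->q7 q2-b->q8 q2-c->q9 q3-a->q10 q3-b->q11 q3-c->q12 q4-a->q4 q4-b->q5 q4-c->q6 q5-a->q13 q5-b->q8 q5-c->q9 q6-a->q10 q6-b->q11 q6-c->q12 q7-a->q4 q7-b->q14 q7-c->q6 q8-a->q13 q8-b->q8 q8-c->q9 q9-a->q10 q9-b->q11 q9-c->q12 q10-a->q4 q10-b->q5 q10-c->q6 q11-a->q13 q11-b->q8 q11-c->q9 q12-a->q10 q12-b->q11 q12-c->q12 q13-a->q4 q13-b->q5 q13-c->q6 q14-a->q15 q14-b->q16 q14-c->q17 q15-a->q18 q15-b->q14 q15-c->q19 q16-a->q15 q16-b->q16 q16-c->q17 q17-a->q20 q17-b->q21 q17-c->q22 q18-a->q18 q18-b->q14 q18-c->q19 q19-a->q20 q19-b->q21 q19-c->q22 q20-a->q18 q20-b->q14 q20-c->q19 q21-a->q15 q21-b->q16 q21-c->q17 q22-a->q20 q22-b->q21 q22-c->q22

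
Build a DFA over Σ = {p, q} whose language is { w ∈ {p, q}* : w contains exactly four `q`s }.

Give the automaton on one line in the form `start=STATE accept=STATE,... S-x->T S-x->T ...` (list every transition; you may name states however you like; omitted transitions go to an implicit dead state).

start=S0 accept=S4 S0-p->S0 S0-q->S1 S1-p->S1 S1-q->S2 S2-p->S2 S2-q->S3 S3-p->S3 S3-q->S4 S4-p->S4 S4-q->S5 S5-p->S5 S5-q->S5

Count `q`s, saturating at 5: states S0 through S4 mean 0 through 4 `q`s seen; S5 means more than 4. Each `q` increments (capped at S5); other symbols loop. Accept from {S4}.
        p   q  
>  S0   S0  S1 
   S1   S1  S2 
   S2   S2  S3 
   S3   S3  S4 
 * S4   S4  S5 
   S5   S5  S5 
(> = start, * = accepting)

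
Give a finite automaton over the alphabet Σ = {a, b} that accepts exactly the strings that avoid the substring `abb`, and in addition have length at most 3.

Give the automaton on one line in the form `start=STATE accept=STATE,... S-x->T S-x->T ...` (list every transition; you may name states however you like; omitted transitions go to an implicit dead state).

Handle the two conditions separately and then intersect. The first has 4 states tracking partial matches of the forbidden pattern `abb`; the second has 5 states tracking the input length, saturating at 4. A product state is a pair (one from each), accepting exactly when both do.
          a    b  
>* s0     s1   s2 
 * s1     s3   s4 
 * s2     s3   s5 
 * s3     s6   s7 
 * s4     s6   s8 
 * s5     s6   s9 
 * s6    s10  s11 
 * s7    s10  s12 
   s8    s12  s12 
 * s9    s10  s13 
   s10   s10  s11 
   s11   s10  s12 
   s12   s12  s12 
   s13   s10  s13 
(> = start, * = accepting)

start=s0 accept=s0,s1,s2,s3,s4,s5,s6,s7,s9 s0-a->s1 s0-b->s2 s1-a->s3 s1-b->s4 s2-a->s3 s2-b->s5 s3-a->s6 s3-b->s7 s4-a->s6 s4-b->s8 s5-a->s6 s5-b->s9 s6-a->s10 s6-b->s11 s7-a->s10 s7-b->s12 s8-a->s12 s8-b->s12 s9-a->s10 s9-b->s13 s10-a->s10 s10-b->s11 s11-a->s10 s11-b->s12 s12-a->s12 s12-b->s12 s13-a->s10 s13-b->s13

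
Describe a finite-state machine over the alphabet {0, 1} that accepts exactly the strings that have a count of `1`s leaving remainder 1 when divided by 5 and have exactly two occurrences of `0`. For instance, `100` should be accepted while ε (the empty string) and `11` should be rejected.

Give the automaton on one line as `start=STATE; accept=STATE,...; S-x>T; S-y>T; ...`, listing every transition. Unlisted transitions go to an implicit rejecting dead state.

Run two small machines in parallel and take their product. One (5 states) tracks the count of `1`s modulo 5; the other (4 states) tracks the count of `0`s, saturating at 3. Each combined state is a pair, one component from each; accept when both components accept. After merging equivalent states the machine shrinks.
With 16 states:
          0    1  
>  S0     S1   S2 
   S1     S3   S4 
   S2     S4   S5 
   S3     S6   S7 
   S4     S7   S8 
   S5     S8   S9 
   S6     S6   S6 
 * S7     S6  S10 
   S8    S10  S11 
   S9    S11  S12 
   S10    S6  S13 
   S11   S13  S14 
   S12   S14   S0 
   S13    S6  S15 
   S14   S15   S1 
   S15    S6   S3 
(> = start, * = accepting)

start=S0; accept=S7; S0-0>S1; S0-1>S2; S1-0>S3; S1-1>S4; S2-0>S4; S2-1>S5; S3-0>S6; S3-1>S7; S4-0>S7; S4-1>S8; S5-0>S8; S5-1>S9; S6-0>S6; S6-1>S6; S7-0>S6; S7-1>S10; S8-0>S10; S8-1>S11; S9-0>S11; S9-1>S12; S10-0>S6; S10-1>S13; S11-0>S13; S11-1>S14; S12-0>S14; S12-1>S0; S13-0>S6; S13-1>S15; S14-0>S15; S14-1>S1; S15-0>S6; S15-1>S3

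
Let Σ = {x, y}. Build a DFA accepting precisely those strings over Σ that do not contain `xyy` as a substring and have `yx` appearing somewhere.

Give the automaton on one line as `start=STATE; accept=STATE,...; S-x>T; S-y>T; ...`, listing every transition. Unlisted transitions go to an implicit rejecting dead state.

Run two small machines in parallel and take their product. The first has 4 states tracking partial matches of the forbidden pattern `xyy`; the second has 3 states tracking whether and how much of `yx` has been seen. A product state is a pair (one from each), accepting exactly when both do.
An 8-state machine:
        x   y  
>  q0   q1  q2 
   q1   q1  q3 
   q2   q4  q2 
   q3   q4  q5 
 * q4   q4  q6 
   q5   q7  q5 
 * q6   q4  q7 
   q7   q7  q7 
(> = start, * = accepting)

start=q0; accept=q4,q6; q0-x>q1; q0-y>q2; q1-x>q1; q1-y>q3; q2-x>q4; q2-y>q2; q3-x>q4; q3-y>q5; q4-x>q4; q4-y>q6; q5-x>q7; q5-y>q5; q6-x>q4; q6-y>q7; q7-x>q7; q7-y>q7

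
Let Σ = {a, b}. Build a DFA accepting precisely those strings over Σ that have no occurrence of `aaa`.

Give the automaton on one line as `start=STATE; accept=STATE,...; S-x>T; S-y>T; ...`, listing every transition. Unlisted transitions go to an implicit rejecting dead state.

start=s0; accept=s0,s1,s2; s0-a>s1; s0-b>s0; s1-a>s2; s1-b>s0; s2-a>s3; s2-b>s0; s3-a>s3; s3-b>s3

This is the complement of 'contains `aaa`'. Use the same substring-matching states — s0 through s3 holding how much of `aaa` has just been matched — but flip the accepting set: everything except the trap s3 accepts.
        a   b  
>* s0   s1  s0 
 * s1   s2  s0 
 * s2   s3  s0 
   s3   s3  s3 
(> = start, * = accepting)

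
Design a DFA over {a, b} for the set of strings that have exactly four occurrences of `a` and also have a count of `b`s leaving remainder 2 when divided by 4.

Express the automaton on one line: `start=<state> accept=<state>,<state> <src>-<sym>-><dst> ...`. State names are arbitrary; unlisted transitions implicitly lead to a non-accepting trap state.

start=S0 accept=S18 S0-a->S1 S0-b->S2 S1-a->S3 S1-b->S4 S2-a->S4 S2-b->S5 S3-a->S6 S3-b->S7 S4-a->S7 S4-b->S8 S5-a->S8 S5-b->S9 S6-a->S10 S6-b->S11 S7-a->S11 S7-b->S12 S8-a->S12 S8-b->S13 S9-a->S13 S9-b->S0 S10-a->S14 S10-b->S15 S11-a->S15 S11-b->S16 S12-a->S16 S12-b->S17 S13-a->S17 S13-b->S1 S14-a->S14 S14-b->S14 S15-a->S14 S15-b->S18 S16-a->S18 S16-b->S19 S17-a->S19 S17-b->S3 S18-a->S14 S18-b->S20 S19-a->S20 S19-b->S6 S20-a->S14 S20-b->S10

Build one automaton per condition and run them in lockstep. The first has 6 states tracking the count of `a`s, saturating at 5; the second has 4 states tracking the count of `b`s modulo 4. A product state is a pair (one from each), accepting exactly when both do. Minimizing collapses redundant product states.
          a    b  
>  S0     S1   S2 
   S1     S3   S4 
   S2     S4   S5 
   S3     S6   S7 
   S4     S7   S8 
   S5     S8   S9 
   S6    S10  S11 
   S7    S11  S12 
   S8    S12  S13 
   S9    S13   S0 
   S10   S14  S15 
   S11   S15  S16 
   S12   S16  S17 
   S13   S17   S1 
   S14   S14  S14 
   S15   S14  S18 
   S16   S18  S19 
   S17   S19   S3 
 * S18   S14  S20 
   S19   S20   S6 
   S20   S14  S10 
(> = start, * = accepting)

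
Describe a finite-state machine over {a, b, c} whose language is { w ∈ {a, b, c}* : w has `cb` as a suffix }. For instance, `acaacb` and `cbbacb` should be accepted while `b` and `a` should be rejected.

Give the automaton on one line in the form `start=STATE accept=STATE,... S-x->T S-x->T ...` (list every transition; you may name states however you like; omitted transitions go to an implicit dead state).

Remember how much of `cb` the current input suffix matches. State q0 means no match yet; q1 means the last symbol is `c`; q2 means the last 2 symbols are `cb`. Only q2 accepts. On a mismatch, fall back to the longest proper suffix that is still a prefix of `cb`.
With 3 states:
        a   b   c  
>  q0   q0  q0  q1 
   q1   q0  q2  q1 
 * q2   q0  q0  q1 
(> = start, * = accepting)

start=q0 accept=q2 q0-a->q0 q0-b->q0 q0-c->q1 q1-a->q0 q1-b->q2 q1-c->q1 q2-a->q0 q2-b->q0 q2-c->q1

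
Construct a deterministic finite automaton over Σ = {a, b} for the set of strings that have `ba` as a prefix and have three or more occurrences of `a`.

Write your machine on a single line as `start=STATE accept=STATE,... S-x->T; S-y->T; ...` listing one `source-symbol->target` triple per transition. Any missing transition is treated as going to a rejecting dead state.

Build one automaton per condition and run them in lockstep. One (4 states) tracks whether the input so far still matches the prefix `ba`; the other (5 states) tracks the count of `a`s, saturating at 4. Each combined state is a pair, one component from each; accept when both components accept.
With 11 states:
          a    b  
>  S0     S1   S2 
   S1     S3   S1 
   S2     S4   S5 
   S3     S6   S3 
   S4     S7   S4 
   S5     S1   S5 
   S6     S8   S6 
   S7     S9   S7 
   S8     S8   S8 
 * S9    S10   S9 
 * S10   S10  S10 
(> = start, * = accepting)

start=S0; accept=S9,S10; S0-a->S1; S0-b->S2; S1-a->S3; S1-b->S1; S2-a->S4; S2-b->S5; S3-a->S6; S3-b->S3; S4-a->S7; S4-b->S4; S5-a->S1; S5-b->S5; S6-a->S8; S6-b->S6; S7-a->S9; S7-b->S7; S8-a->S8; S8-b->S8; S9-a->S10; S9-b->S9; S10-a->S10; S10-b->S10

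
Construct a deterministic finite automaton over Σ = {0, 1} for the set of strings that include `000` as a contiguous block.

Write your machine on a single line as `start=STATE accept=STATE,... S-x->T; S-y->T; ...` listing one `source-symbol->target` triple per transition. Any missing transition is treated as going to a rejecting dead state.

start=S0; accept=S3; S0-0->S1; S0-1->S0; S1-0->S2; S1-1->S0; S2-0->S3; S2-1->S0; S3-0->S3; S3-1->S3

States S0..S2 record the length of the longest prefix of `000` that matches the current input suffix. Reaching S3 means `000` has been seen, and we stay there forever. Accept from S3.
4 states suffice.
        0   1  
>  S0   S1  S0 
   S1   S2  S0 
   S2   S3  S0 
 * S3   S3  S3 
(> = start, * = accepting)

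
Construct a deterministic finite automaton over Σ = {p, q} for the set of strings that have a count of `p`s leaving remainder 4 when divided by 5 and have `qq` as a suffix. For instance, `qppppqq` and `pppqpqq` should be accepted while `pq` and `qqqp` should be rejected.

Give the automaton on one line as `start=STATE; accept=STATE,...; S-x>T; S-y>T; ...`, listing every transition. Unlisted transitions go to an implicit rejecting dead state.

start=A; accept=G; A-p>B; A-q>A; B-p>C; B-q>B; C-p>D; C-q>C; D-p>E; D-q>D; E-p>A; E-q>F; F-p>A; F-q>G; G-p>A; G-q>G

Build one automaton per condition and run them in lockstep. One (5 states) tracks the count of `p`s modulo 5; the other (3 states) tracks how much of the suffix `qq` has currently been matched. Each combined state is a pair, one component from each; accept when both components accept. After merging equivalent states the machine shrinks.
With 7 states:
       p  q 
>  A   B  A 
   B   C  B 
   C   D  C 
   D   E  D 
   E   A  F 
   F   A  G 
 * G   A  G 
(> = start, * = accepting)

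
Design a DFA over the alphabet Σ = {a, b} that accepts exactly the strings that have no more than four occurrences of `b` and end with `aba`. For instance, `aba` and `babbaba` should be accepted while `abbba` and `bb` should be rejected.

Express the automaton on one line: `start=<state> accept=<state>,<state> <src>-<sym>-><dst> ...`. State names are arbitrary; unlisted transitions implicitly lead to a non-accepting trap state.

Handle the two conditions separately and then intersect. One (6 states) tracks the count of `b`s, saturating at 5; the other (4 states) tracks how much of the suffix `aba` has currently been matched. Each combined state is a pair, one component from each; accept when both components accept.
          a    b  
>  s0     s1   s2 
   s1     s1   s3 
   s2     s4   s5 
   s3     s6   s5 
   s4     s4   s7 
   s5     s8   s9 
 * s6     s4   s7 
   s7    s10   s9 
   s8     s8  s11 
   s9    s12  s13 
 * s10    s8  s11 
   s11   s14  s13 
   s12   s12  s15 
   s13   s16  s17 
 * s14   s12  s15 
   s15   s18  s17 
   s16   s16  s19 
   s17   s20  s17 
 * s18   s16  s19 
   s19   s21  s17 
   s20   s20  s19 
   s21   s20  s19 
(> = start, * = accepting)

start=s0 accept=s6,s10,s14,s18 s0-a->s1 s0-b->s2 s1-a->s1 s1-b->s3 s2-a->s4 s2-b->s5 s3-a->s6 s3-b->s5 s4-a->s4 s4-b->s7 s5-a->s8 s5-b->s9 s6-a->s4 s6-b->s7 s7-a->s10 s7-b->s9 s8-a->s8 s8-b->s11 s9-a->s12 s9-b->s13 s10-a->s8 s10-b->s11 s11-a->s14 s11-b->s13 s12-a->s12 s12-b->s15 s13-a->s16 s13-b->s17 s14-a->s12 s14-b->s15 s15-a->s18 s15-b->s17 s16-a->s16 s16-b->s19 s17-a->s20 s17-b->s17 s18-a->s16 s18-b->s19 s19-a->s21 s19-b->s17 s20-a->s20 s20-b->s19 s21-a->s20 s21-b->s19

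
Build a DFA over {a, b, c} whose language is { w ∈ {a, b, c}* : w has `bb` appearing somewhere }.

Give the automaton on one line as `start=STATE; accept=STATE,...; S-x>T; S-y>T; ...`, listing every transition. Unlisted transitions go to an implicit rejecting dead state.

start=s0; accept=s2; s0-a>s0; s0-b>s1; s0-c>s0; s1-a>s0; s1-b>s2; s1-c>s0; s2-a>s2; s2-b>s2; s2-c>s2

Track how much of `bb` has been matched so far: state s0 is no progress, s2 is the absorbing accept state reached once `bb` has occurred. Intermediate states record partial matches; on a mismatch, fall back to the longest reusable overlap.
        a   b   c  
>  s0   s0  s1  s0 
   s1   s0  s2  s0 
 * s2   s2  s2  s2 
(> = start, * = accepting)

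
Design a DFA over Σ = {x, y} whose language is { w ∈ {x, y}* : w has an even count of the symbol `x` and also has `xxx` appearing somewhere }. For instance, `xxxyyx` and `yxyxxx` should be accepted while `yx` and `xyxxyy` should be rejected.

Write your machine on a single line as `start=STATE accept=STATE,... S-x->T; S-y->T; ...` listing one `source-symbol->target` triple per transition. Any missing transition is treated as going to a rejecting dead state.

Run two small machines in parallel and take their product. The first has 2 states tracking the count of `x`s modulo 2; the second has 4 states tracking whether and how much of `xxx` has been seen. A product state is a pair (one from each), accepting exactly when both do.
With 8 states:
        x   y  
>  q0   q1  q0 
   q1   q2  q3 
   q2   q4  q0 
   q3   q5  q3 
   q4   q6  q4 
   q5   q7  q0 
 * q6   q4  q6 
   q7   q6  q3 
(> = start, * = accepting)

start=q0; accept=q6; q0-x->q1; q0-y->q0; q1-x->q2; q1-y->q3; q2-x->q4; q2-y->q0; q3-x->q5; q3-y->q3; q4-x->q6; q4-y->q4; q5-x->q7; q5-y->q0; q6-x->q4; q6-y->q6; q7-x->q6; q7-y->q3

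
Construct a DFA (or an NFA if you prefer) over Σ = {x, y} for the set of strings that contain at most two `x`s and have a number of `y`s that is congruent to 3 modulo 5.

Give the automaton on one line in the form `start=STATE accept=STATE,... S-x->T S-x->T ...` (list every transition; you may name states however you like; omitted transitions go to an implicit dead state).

Handle the two conditions separately and then intersect. The first has 4 states tracking the count of `x`s, saturating at 3; the second has 5 states tracking the count of `y`s modulo 5. A product state is a pair (one from each), accepting exactly when both do. After merging equivalent states the machine shrinks.
       x  y 
>  A   B  C 
   B   D  E 
   C   E  F 
   D   G  H 
   E   H  I 
   F   I  J 
   G   G  G 
   H   G  K 
   I   K  L 
 * J   L  M 
   K   G  N 
 * L   N  O 
   M   O  A 
 * N   G  P 
   O   P  B 
   P   G  D 
(> = start, * = accepting)

start=A accept=J,L,N A-x->B A-y->C B-x->D B-y->E C-x->E C-y->F D-x->G D-y->H E-x->H E-y->I F-x->I F-y->J G-x->G G-y->G H-x->G H-y->K I-x->K I-y->L J-x->L J-y->M K-x->G K-y->N L-x->N L-y->O M-x->O M-y->A N-x->G N-y->P O-x->P O-y->B P-x->G P-y->D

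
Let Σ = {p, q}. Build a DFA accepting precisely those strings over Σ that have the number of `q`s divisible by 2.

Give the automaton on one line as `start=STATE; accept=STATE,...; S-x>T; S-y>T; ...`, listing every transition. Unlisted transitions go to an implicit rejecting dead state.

start=S0; accept=S0; S0-p>S0; S0-q>S1; S1-p>S1; S1-q>S0

Keep the running count of `q`s modulo 2: each `q` advances along the cycle S0 → S1 → S0 while other symbols loop. Accept at S0.
        p   q  
>* S0   S0  S1 
   S1   S1  S0 
(> = start, * = accepting)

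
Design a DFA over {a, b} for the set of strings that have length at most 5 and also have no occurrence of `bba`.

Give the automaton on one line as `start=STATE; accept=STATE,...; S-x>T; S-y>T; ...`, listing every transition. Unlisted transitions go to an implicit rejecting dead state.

start=S0; accept=S0,S1,S2,S3,S4,S5,S6,S7,S8,S10,S11,S12,S14,S15,S16; S0-a>S1; S0-b>S2; S1-a>S3; S1-b>S4; S2-a>S3; S2-b>S5; S3-a>S6; S3-b>S7; S4-a>S6; S4-b>S8; S5-a>S9; S5-b>S8; S6-a>S10; S6-b>S11; S7-a>S10; S7-b>S12; S8-a>S13; S8-b>S12; S9-a>S13; S9-b>S13; S10-a>S14; S10-b>S15; S11-a>S14; S11-b>S16; S12-a>S17; S12-b>S16; S13-a>S17; S13-b>S17; S14-a>S18; S14-b>S19; S15-a>S18; S15-b>S20; S16-a>S21; S16-b>S20; S17-a>S21; S17-b>S21; S18-a>S18; S18-b>S19; S19-a>S18; S19-b>S20; S20-a>S21; S20-b>S20; S21-a>S21; S21-b>S21

Run two small machines in parallel and take their product. The first has 7 states tracking the input length, saturating at 6; the second has 4 states tracking partial matches of the forbidden pattern `bba`. A product state is a pair (one from each), accepting exactly when both do.
          a    b  
>* S0     S1   S2 
 * S1     S3   S4 
 * S2     S3   S5 
 * S3     S6   S7 
 * S4     S6   S8 
 * S5     S9   S8 
 * S6    S10  S11 
 * S7    S10  S12 
 * S8    S13  S12 
   S9    S13  S13 
 * S10   S14  S15 
 * S11   S14  S16 
 * S12   S17  S16 
   S13   S17  S17 
 * S14   S18  S19 
 * S15   S18  S20 
 * S16   S21  S20 
   S17   S21  S21 
   S18   S18  S19 
   S19   S18  S20 
   S20   S21  S20 
   S21   S21  S21 
(> = start, * = accepting)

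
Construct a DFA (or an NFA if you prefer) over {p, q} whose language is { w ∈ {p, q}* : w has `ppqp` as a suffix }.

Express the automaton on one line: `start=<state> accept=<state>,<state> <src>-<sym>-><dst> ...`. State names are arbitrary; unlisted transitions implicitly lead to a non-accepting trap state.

start=S0 accept=S4 S0-p->S1 S0-q->S0 S1-p->S2 S1-q->S0 S2-p->S2 S2-q->S3 S3-p->S4 S3-q->S0 S4-p->S2 S4-q->S0

Let each state record the length of the longest suffix of the input read so far that is also a prefix of `ppqp`. S1 means the last symbol is `p`; S2 means the last 2 symbols are `pp`; S3 means the last 3 symbols are `ppq`; S4 means the last 4 symbols are `ppqp`. Accept only at S4, where the string currently ends in `ppqp`.
With 5 states:
        p   q  
>  S0   S1  S0 
   S1   S2  S0 
   S2   S2  S3 
   S3   S4  S0 
 * S4   S2  S0 
(> = start, * = accepting)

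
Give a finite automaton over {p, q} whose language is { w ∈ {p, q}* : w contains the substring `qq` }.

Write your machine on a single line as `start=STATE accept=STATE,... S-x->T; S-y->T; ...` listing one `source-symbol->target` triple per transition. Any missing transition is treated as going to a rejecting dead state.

start=s0; accept=s2; s0-p->s0; s0-q->s1; s1-p->s0; s1-q->s2; s2-p->s2; s2-q->s2

States s0..s1 record the length of the longest prefix of `qq` that matches the current input suffix. Reaching s2 means `qq` has been seen, and we stay there forever. Accept from s2.
3 states suffice.
        p   q  
>  s0   s0  s1 
   s1   s0  s2 
 * s2   s2  s2 
(> = start, * = accepting)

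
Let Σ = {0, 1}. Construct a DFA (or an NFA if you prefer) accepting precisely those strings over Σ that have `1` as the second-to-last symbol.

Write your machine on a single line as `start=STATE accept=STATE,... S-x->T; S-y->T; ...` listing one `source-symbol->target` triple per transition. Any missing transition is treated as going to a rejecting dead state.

start=A; accept=F,G; A-0->B; A-1->C; B-0->D; B-1->E; C-0->F; C-1->G; D-0->D; D-1->E; E-0->F; E-1->G; F-0->D; F-1->E; G-0->F; G-1->G

A DFA must remember the last 2 symbols (since which symbol is second-to-last isn't known until the input ends). Use one state per possible window of the last ≤2 symbols; accept from those whose window starts with `1`.
With 7 states:
       0  1 
>  A   B  C 
   B   D  E 
   C   F  G 
   D   D  E 
   E   F  G 
 * F   D  E 
 * G   F  G 
(> = start, * = accepting)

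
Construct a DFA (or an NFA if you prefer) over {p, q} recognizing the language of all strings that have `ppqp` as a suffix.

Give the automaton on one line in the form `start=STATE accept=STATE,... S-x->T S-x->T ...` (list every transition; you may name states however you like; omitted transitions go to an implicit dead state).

start=s0 accept=s4 s0-p->s1 s0-q->s0 s1-p->s2 s1-q->s0 s2-p->s2 s2-q->s3 s3-p->s4 s3-q->s0 s4-p->s2 s4-q->s0

Remember how much of `ppqp` the current input suffix matches. State s0 means no match yet; s1 means the last symbol is `p`; s2 means the last 2 symbols are `pp`; s3 means the last 3 symbols are `ppq`; s4 means the last 4 symbols are `ppqp`. Only s4 accepts. On a mismatch, fall back to the longest proper suffix that is still a prefix of `ppqp`.
A 5-state machine:
        p   q  
>  s0   s1  s0 
   s1   s2  s0 
   s2   s2  s3 
   s3   s4  s0 
 * s4   s2  s0 
(> = start, * = accepting)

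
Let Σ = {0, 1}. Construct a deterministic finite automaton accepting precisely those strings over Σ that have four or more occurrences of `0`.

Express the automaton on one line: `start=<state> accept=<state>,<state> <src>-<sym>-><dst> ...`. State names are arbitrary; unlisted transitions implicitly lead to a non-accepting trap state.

Only the number of `0`s matters, and only up to 5. Make a chain s0 → s1 → s2 → s3 → s4 → s5 advanced by each `0` (with s5 absorbing); every other symbol self-loops. The accepting set is {s4, s5}.
With 6 states:
        0   1  
>  s0   s1  s0 
   s1   s2  s1 
   s2   s3  s2 
   s3   s4  s3 
 * s4   s5  s4 
 * s5   s5  s5 
(> = start, * = accepting)

start=s0 accept=s4,s5 s0-0->s1 s0-1->s0 s1-0->s2 s1-1->s1 s2-0->s3 s2-1->s2 s3-0->s4 s3-1->s3 s4-0->s5 s4-1->s4 s5-0->s5 s5-1->s5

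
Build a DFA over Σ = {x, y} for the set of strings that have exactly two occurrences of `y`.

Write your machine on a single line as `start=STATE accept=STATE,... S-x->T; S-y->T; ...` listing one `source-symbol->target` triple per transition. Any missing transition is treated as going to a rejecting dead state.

Only the number of `y`s matters, and only up to 3. Make a chain q0 → q1 → q2 → q3 advanced by each `y` (with q3 absorbing); every other symbol self-loops. The accepting set is {q2}.
        x   y  
>  q0   q0  q1 
   q1   q1  q2 
 * q2   q2  q3 
   q3   q3  q3 
(> = start, * = accepting)

start=q0; accept=q2; q0-x->q0; q0-y->q1; q1-x->q1; q1-y->q2; q2-x->q2; q2-y->q3; q3-x->q3; q3-y->q3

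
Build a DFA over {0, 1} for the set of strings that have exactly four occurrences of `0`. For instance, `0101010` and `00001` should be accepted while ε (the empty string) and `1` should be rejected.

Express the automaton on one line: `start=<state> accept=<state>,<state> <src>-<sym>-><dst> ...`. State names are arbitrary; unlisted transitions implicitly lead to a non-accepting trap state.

Only the number of `0`s matters, and only up to 5. Make a chain q0 → q1 → q2 → q3 → q4 → q5 advanced by each `0` (with q5 absorbing); every other symbol self-loops. The accepting set is {q4}.
        0   1  
>  q0   q1  q0 
   q1   q2  q1 
   q2   q3  q2 
   q3   q4  q3 
 * q4   q5  q4 
   q5   q5  q5 
(> = start, * = accepting)

start=q0 accept=q4 q0-0->q1 q0-1->q0 q1-0->q2 q1-1->q1 q2-0->q3 q2-1->q2 q3-0->q4 q3-1->q3 q4-0->q5 q4-1->q4 q5-0->q5 q5-1->q5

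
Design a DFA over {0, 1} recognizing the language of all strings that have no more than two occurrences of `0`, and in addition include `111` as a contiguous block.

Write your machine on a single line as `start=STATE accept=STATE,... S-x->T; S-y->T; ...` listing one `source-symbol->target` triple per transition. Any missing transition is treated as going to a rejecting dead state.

start=q0; accept=q9,q11,q12; q0-0->q1; q0-1->q2; q1-0->q3; q1-1->q4; q2-0->q1; q2-1->q5; q3-0->q6; q3-1->q7; q4-0->q3; q4-1->q8; q5-0->q1; q5-1->q9; q6-0->q6; q6-1->q6; q7-0->q6; q7-1->q10; q8-0->q3; q8-1->q11; q9-0->q11; q9-1->q9; q10-0->q6; q10-1->q12; q11-0->q12; q11-1->q11; q12-0->q6; q12-1->q12

Handle the two conditions separately and then intersect. The first has 4 states tracking the count of `0`s, saturating at 3; the second has 4 states tracking whether and how much of `111` has been seen. A product state is a pair (one from each), accepting exactly when both do. Minimizing collapses redundant product states.
13 states suffice.
          0    1  
>  q0     q1   q2 
   q1     q3   q4 
   q2     q1   q5 
   q3     q6   q7 
   q4     q3   q8 
   q5     q1   q9 
   q6     q6   q6 
   q7     q6  q10 
   q8     q3  q11 
 * q9    q11   q9 
   q10    q6  q12 
 * q11   q12  q11 
 * q12    q6  q12 
(> = start, * = accepting)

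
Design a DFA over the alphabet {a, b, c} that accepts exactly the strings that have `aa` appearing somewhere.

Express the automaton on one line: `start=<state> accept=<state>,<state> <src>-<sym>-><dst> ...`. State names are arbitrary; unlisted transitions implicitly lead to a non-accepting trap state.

Track how much of `aa` has been matched so far: state S0 is no progress, S2 is the absorbing accept state reached once `aa` has occurred. Intermediate states record partial matches; on a mismatch, fall back to the longest reusable overlap.
3 states suffice.
        a   b   c  
>  S0   S1  S0  S0 
   S1   S2  S0  S0 
 * S2   S2  S2  S2 
(> = start, * = accepting)

start=S0 accept=S2 S0-a->S1 S0-b->S0 S0-c->S0 S1-a->S2 S1-b->S0 S1-c->S0 S2-a->S2 S2-b->S2 S2-c->S2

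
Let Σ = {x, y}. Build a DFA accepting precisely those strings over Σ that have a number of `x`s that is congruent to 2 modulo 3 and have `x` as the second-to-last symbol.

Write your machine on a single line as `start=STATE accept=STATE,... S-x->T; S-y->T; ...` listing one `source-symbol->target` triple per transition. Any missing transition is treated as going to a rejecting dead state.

Run two small machines in parallel and take their product. One (3 states) tracks the count of `x`s modulo 3; the other (7 states) tracks the last 2 symbols read. Each combined state is a pair, one component from each; accept when both components accept.
          x    y  
>  q0     q1   q2 
   q1     q3   q4 
   q2     q5   q6 
 * q3     q7   q8 
   q4     q9  q10 
   q5     q3   q4 
   q6     q5   q6 
   q7    q11  q12 
 * q8    q13  q14 
   q9     q7   q8 
   q10    q9  q10 
   q11    q3   q4 
   q12    q5   q6 
   q13   q11  q12 
   q14   q13  q14 
(> = start, * = accepting)

start=q0; accept=q3,q8; q0-x->q1; q0-y->q2; q1-x->q3; q1-y->q4; q2-x->q5; q2-y->q6; q3-x->q7; q3-y->q8; q4-x->q9; q4-y->q10; q5-x->q3; q5-y->q4; q6-x->q5; q6-y->q6; q7-x->q11; q7-y->q12; q8-x->q13; q8-y->q14; q9-x->q7; q9-y->q8; q10-x->q9; q10-y->q10; q11-x->q3; q11-y->q4; q12-x->q5; q12-y->q6; q13-x->q11; q13-y->q12; q14-x->q13; q14-y->q14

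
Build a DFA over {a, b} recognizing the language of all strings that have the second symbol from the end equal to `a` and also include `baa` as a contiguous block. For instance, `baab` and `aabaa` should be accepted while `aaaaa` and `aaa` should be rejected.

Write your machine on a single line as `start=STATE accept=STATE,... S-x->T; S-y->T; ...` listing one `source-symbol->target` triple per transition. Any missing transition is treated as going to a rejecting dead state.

Build one automaton per condition and run them in lockstep. One (7 states) tracks the last 2 symbols read; the other (4 states) tracks whether and how much of `baa` has been seen. Each combined state is a pair, one component from each; accept when both components accept. Equivalent product states are then merged.
7 states suffice.
        a   b  
>  q0   q0  q1 
   q1   q2  q1 
   q2   q3  q1 
 * q3   q3  q4 
 * q4   q5  q6 
   q5   q3  q4 
   q6   q5  q6 
(> = start, * = accepting)

start=q0; accept=q3,q4; q0-a->q0; q0-b->q1; q1-a->q2; q1-b->q1; q2-a->q3; q2-b->q1; q3-a->q3; q3-b->q4; q4-a->q5; q4-b->q6; q5-a->q3; q5-b->q4; q6-a->q5; q6-b->q6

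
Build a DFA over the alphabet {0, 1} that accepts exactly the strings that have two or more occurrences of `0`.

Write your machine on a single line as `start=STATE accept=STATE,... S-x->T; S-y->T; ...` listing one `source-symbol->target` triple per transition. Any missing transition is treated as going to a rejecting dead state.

Only the number of `0`s matters, and only up to 3. Make a chain s0 → s1 → s2 → s3 advanced by each `0` (with s3 absorbing); every other symbol self-loops. The accepting set is {s2, s3}.
4 states suffice.
        0   1  
>  s0   s1  s0 
   s1   s2  s1 
 * s2   s3  s2 
 * s3   s3  s3 
(> = start, * = accepting)

start=s0; accept=s2,s3; s0-0->s1; s0-1->s0; s1-0->s2; s1-1->s1; s2-0->s3; s2-1->s2; s3-0->s3; s3-1->s3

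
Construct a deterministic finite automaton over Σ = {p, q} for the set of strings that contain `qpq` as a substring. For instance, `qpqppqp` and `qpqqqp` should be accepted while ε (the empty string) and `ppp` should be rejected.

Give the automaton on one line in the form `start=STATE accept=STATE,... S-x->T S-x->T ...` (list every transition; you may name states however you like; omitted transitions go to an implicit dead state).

Track how much of `qpq` has been matched so far: state s0 is no progress, s3 is the absorbing accept state reached once `qpq` has occurred. Intermediate states record partial matches; on a mismatch, fall back to the longest reusable overlap.
        p   q  
>  s0   s0  s1 
   s1   s2  s1 
   s2   s0  s3 
 * s3   s3  s3 
(> = start, * = accepting)

start=s0 accept=s3 s0-p->s0 s0-q->s1 s1-p->s2 s1-q->s1 s2-p->s0 s2-q->s3 s3-p->s3 s3-q->s3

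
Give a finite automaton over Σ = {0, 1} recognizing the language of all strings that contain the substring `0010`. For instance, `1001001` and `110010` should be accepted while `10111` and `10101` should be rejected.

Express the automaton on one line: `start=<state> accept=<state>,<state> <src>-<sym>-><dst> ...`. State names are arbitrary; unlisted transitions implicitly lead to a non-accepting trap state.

start=q0 accept=q4 q0-0->q1 q0-1->q0 q1-0->q2 q1-1->q0 q2-0->q2 q2-1->q3 q3-0->q4 q3-1->q0 q4-0->q4 q4-1->q4

States q0..q3 record the length of the longest prefix of `0010` that matches the current input suffix. Reaching q4 means `0010` has been seen, and we stay there forever. Accept from q4.
With 5 states:
        0   1  
>  q0   q1  q0 
   q1   q2  q0 
   q2   q2  q3 
   q3   q4  q0 
 * q4   q4  q4 
(> = start, * = accepting)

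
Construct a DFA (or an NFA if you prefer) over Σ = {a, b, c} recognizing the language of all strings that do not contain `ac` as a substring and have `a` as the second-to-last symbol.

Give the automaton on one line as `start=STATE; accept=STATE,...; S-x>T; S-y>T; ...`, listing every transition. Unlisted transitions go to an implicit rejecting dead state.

start=q0; accept=q4,q5; q0-a>q1; q0-b>q2; q0-c>q3; q1-a>q4; q1-b>q5; q1-c>q6; q2-a>q7; q2-b>q8; q2-c>q9; q3-a>q10; q3-b>q11; q3-c>q12; q4-a>q4; q4-b>q5; q4-c>q6; q5-a>q7; q5-b>q8; q5-c>q9; q6-a>q13; q6-b>q14; q6-c>q15; q7-a>q4; q7-b>q5; q7-c>q6; q8-a>q7; q8-b>q8; q8-c>q9; q9-a>q10; q9-b>q11; q9-c>q12; q10-a>q4; q10-b>q5; q10-c>q6; q11-a>q7; q11-b>q8; q11-c>q9; q12-a>q10; q12-b>q11; q12-c>q12; q13-a>q16; q13-b>q17; q13-c>q6; q14-a>q18; q14-b>q19; q14-c>q20; q15-a>q13; q15-b>q14; q15-c>q15; q16-a>q16; q16-b>q17; q16-c>q6; q17-a>q18; q17-b>q19; q17-c>q20; q18-a>q16; q18-b>q17; q18-c>q6; q19-a>q18; q19-b>q19; q19-c>q20; q20-a>q13; q20-b>q14; q20-c>q15

Handle the two conditions separately and then intersect. One (3 states) tracks partial matches of the forbidden pattern `ac`; the other (13 states) tracks the last 2 symbols read. Each combined state is a pair, one component from each; accept when both components accept.
A 21-state machine:
          a    b    c  
>  q0     q1   q2   q3 
   q1     q4   q5   q6 
   q2     q7   q8   q9 
   q3    q10  q11  q12 
 * q4     q4   q5   q6 
 * q5     q7   q8   q9 
   q6    q13  q14  q15 
   q7     q4   q5   q6 
   q8     q7   q8   q9 
   q9    q10  q11  q12 
   q10    q4   q5   q6 
   q11    q7   q8   q9 
   q12   q10  q11  q12 
   q13   q16  q17   q6 
   q14   q18  q19  q20 
   q15   q13  q14  q15 
   q16   q16  q17   q6 
   q17   q18  q19  q20 
   q18   q16  q17   q6 
   q19   q18  q19  q20 
   q20   q13  q14  q15 
(> = start, * = accepting)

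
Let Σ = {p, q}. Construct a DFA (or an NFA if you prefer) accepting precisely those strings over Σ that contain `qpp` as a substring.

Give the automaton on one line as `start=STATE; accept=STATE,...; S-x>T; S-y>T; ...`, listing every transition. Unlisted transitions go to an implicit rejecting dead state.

Track how much of `qpp` has been matched so far: state s0 is no progress, s3 is the absorbing accept state reached once `qpp` has occurred. Intermediate states record partial matches; on a mismatch, fall back to the longest reusable overlap.
        p   q  
>  s0   s0  s1 
   s1   s2  s1 
   s2   s3  s1 
 * s3   s3  s3 
(> = start, * = accepting)

start=s0; accept=s3; s0-p>s0; s0-q>s1; s1-p>s2; s1-q>s1; s2-p>s3; s2-q>s1; s3-p>s3; s3-q>s3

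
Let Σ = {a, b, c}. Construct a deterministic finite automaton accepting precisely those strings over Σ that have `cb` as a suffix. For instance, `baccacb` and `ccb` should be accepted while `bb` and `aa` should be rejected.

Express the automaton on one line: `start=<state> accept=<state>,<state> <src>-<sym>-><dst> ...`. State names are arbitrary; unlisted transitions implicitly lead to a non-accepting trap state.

Let each state record the length of the longest suffix of the input read so far that is also a prefix of `cb`. q1 means the last symbol is `c`; q2 means the last 2 symbols are `cb`. Accept only at q2, where the string currently ends in `cb`.
With 3 states:
        a   b   c  
>  q0   q0  q0  q1 
   q1   q0  q2  q1 
 * q2   q0  q0  q1 
(> = start, * = accepting)

start=q0 accept=q2 q0-a->q0 q0-b->q0 q0-c->q1 q1-a->q0 q1-b->q2 q1-c->q1 q2-a->q0 q2-b->q0 q2-c->q1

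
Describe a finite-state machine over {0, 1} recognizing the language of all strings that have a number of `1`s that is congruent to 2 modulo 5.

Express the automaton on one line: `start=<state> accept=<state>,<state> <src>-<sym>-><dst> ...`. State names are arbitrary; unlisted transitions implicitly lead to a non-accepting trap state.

start=A accept=C A-0->A A-1->B B-0->B B-1->C C-0->C C-1->D D-0->D D-1->E E-0->E E-1->A

The only thing that matters is how many `1`s have appeared, reduced mod 5. Use one state per residue: A for 0, …, E for 4. Reading `1` moves to the next residue; anything else stays put. C is accepting.
       0  1 
>  A   A  B 
   B   B  C 
 * C   C  D 
   D   D  E 
   E   E  A 
(> = start, * = accepting)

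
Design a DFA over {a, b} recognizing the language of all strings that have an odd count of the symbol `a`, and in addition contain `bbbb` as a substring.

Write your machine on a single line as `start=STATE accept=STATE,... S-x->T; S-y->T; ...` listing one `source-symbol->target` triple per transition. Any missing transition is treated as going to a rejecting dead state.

Handle the two conditions separately and then intersect. One (2 states) tracks the count of `a`s modulo 2; the other (5 states) tracks whether and how much of `bbbb` has been seen. Each combined state is a pair, one component from each; accept when both components accept.
With 10 states:
        a   b  
>  q0   q1  q2 
   q1   q0  q3 
   q2   q1  q4 
   q3   q0  q5 
   q4   q1  q6 
   q5   q0  q7 
   q6   q1  q8 
   q7   q0  q9 
   q8   q9  q8 
 * q9   q8  q9 
(> = start, * = accepting)

start=q0; accept=q9; q0-a->q1; q0-b->q2; q1-a->q0; q1-b->q3; q2-a->q1; q2-b->q4; q3-a->q0; q3-b->q5; q4-a->q1; q4-b->q6; q5-a->q0; q5-b->q7; q6-a->q1; q6-b->q8; q7-a->q0; q7-b->q9; q8-a->q9; q8-b->q8; q9-a->q8; q9-b->q9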